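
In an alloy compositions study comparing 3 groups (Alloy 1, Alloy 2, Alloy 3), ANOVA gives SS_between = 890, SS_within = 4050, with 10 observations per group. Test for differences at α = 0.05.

df_between = 2, df_within = 27. F = MS_between/MS_within = 445.0/150.0 = 2.967. F_crit ≈ 3.354. Fail to reject H₀.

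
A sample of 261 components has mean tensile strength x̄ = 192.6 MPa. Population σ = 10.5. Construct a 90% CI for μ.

CI = x̄ ± z*(σ/√n) = 192.6 ± 1.645(10.5/√261) = 192.6 ± 1.07 = (191.53, 193.67)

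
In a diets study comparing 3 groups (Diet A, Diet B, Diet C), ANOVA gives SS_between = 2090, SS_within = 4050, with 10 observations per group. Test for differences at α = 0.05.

df_between = 2, df_within = 27. F = MS_between/MS_within = 1045.0/150.0 = 6.967. F_crit ≈ 3.354. Reject H₀. At least one mean differs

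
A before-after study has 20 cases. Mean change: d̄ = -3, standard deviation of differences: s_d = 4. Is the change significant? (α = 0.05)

t = d̄/(s_d/√n) = -3/(4/√20) = -3.354. df = 19, critical t = ±2.093. Reject H₀.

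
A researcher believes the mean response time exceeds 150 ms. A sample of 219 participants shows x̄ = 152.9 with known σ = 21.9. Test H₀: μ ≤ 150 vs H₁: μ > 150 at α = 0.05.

z = 1.96. Critical value: 1.645. Reject H₀.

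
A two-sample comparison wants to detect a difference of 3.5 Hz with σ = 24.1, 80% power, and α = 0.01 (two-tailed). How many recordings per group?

n per group = 2(z_α/2 + z_β)²σ²/d² = 2×(2.576 + 0.84)²×24.1²/3.5² = 1106.5 → n = 1107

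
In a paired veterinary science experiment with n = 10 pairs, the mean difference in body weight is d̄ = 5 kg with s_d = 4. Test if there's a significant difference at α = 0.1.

t = d̄/(s_d/√n) = 5/(4/√10) = 3.953. df = 9, critical t = ±1.833. Reject H₀.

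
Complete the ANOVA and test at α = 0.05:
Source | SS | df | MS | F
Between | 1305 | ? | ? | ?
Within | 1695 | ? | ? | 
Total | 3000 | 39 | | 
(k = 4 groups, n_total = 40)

df_between = 3, df_within = 36. MS_between = 435.0, MS_within = 47.08. F = 9.239, F_crit ≈ 2.866. Reject H₀.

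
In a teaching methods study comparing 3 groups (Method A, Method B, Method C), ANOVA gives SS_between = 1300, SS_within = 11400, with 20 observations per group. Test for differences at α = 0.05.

df_between = 2, df_within = 57. F = MS_between/MS_within = 650.0/200.0 = 3.25. F_crit ≈ 3.159. Reject H₀. At least one mean differs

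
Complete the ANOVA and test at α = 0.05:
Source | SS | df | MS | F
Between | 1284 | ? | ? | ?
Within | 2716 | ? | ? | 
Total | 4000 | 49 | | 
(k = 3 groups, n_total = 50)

df_between = 2, df_within = 47. MS_between = 642.0, MS_within = 57.79. F = 11.11, F_crit ≈ 3.195. Reject H₀.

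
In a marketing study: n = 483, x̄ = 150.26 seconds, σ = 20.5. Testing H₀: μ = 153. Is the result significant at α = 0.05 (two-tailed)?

z = (150.26 - 153)/(20.5/√483) = -2.937. Since |z| > 1.96, significant at α = 0.05.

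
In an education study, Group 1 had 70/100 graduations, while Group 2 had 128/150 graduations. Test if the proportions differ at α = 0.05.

p̂₁ = 0.7, p̂₂ = 0.853, pooled p̂ = 0.792. z = -2.926. Critical: ±1.96. Reject H₀.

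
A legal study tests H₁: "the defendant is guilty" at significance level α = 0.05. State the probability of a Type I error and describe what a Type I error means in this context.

P(Type I error) = α = 0.05. A Type I error is rejecting H₀ when H₀ is actually true (false positive) — here, concluding that the defendant is guilty when in fact this is not the case. Consequence: convicting an innocent person.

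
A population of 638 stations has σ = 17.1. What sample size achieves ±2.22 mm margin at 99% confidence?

Without FPC: n₀ = (2.576×17.1/2.22)² = 393.711. With FPC: n = n₀N/(n₀+N-1) = 243.7 → n = 244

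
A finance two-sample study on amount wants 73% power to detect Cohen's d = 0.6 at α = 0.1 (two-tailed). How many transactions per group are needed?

z_{α/2} = 1.645, z_β = Φ⁻¹(0.73) = 0.613. For medium effect (d = 0.6): n per group = 2(z_{α/2} + z_β)²/d² = 2(1.645 + 0.613)²/0.6² = 28.3 → 29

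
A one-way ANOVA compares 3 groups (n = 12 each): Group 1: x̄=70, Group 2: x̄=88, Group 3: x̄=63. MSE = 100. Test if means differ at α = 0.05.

Grand mean = 73.67. SS_between = 3992.0, MS_between = 1996.0. F = 19.96, F_crit ≈ 3.285. Reject H₀.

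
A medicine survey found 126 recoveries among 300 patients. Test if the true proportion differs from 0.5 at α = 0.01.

p̂ = 0.42, p₀ = 0.5. z = (p̂ - p₀)/√(p₀(1-p₀)/n) = -2.771. Critical: ±2.576. Reject H₀.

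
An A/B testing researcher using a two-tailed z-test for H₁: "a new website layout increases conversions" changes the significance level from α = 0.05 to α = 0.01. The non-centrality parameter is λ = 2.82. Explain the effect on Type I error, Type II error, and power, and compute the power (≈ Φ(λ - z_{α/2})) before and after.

Decreasing α from 0.05 to 0.01:
• Type I error rate decreases (α is the Type I rate by definition).
• Critical value moves from z_{α/2} = 1.96 to 2.576, so power = Φ(λ - z_{α/2}) goes from Φ(2.82 - 1.96) = 0.805 to Φ(2.82 - 2.576) = 0.596.
• Type II error rate β = 1 - power therefore increases (0.195 → 0.404).
Appropriate when false positives are costly — here, rolling out a layout that doesn't actually help — wasted engineering effort.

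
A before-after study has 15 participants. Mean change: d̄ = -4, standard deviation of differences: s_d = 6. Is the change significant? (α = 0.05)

t = d̄/(s_d/√n) = -4/(6/√15) = -2.582. df = 14, critical t = ±2.145. Reject H₀.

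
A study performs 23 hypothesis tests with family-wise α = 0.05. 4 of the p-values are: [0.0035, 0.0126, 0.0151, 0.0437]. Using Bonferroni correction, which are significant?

Bonferroni α = 0.05/23 = 0.00217. None of the given p-values are significant.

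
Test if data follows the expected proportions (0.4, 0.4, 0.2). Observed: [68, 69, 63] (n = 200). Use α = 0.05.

Expected: [80.0, 80.0, 40.0]. χ² = 16.538. df = 2, critical = 5.991. Reject H₀.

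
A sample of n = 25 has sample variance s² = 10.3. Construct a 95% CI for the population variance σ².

df = 24. χ²_{0.025} = 39.364, χ²_{0.975} = 12.401. CI for σ² = ((n-1)s²/χ²_{α/2}, (n-1)s²/χ²_{1-α/2}) = (24·10.3/39.364, 24·10.3/12.401) = (6.28, 19.93)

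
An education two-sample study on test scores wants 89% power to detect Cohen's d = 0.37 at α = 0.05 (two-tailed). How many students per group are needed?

z_{α/2} = 1.96, z_β = Φ⁻¹(0.89) = 1.227. For small effect (d = 0.37): n per group = 2(z_{α/2} + z_β)²/d² = 2(1.96 + 1.227)²/0.37² = 148.4 → 149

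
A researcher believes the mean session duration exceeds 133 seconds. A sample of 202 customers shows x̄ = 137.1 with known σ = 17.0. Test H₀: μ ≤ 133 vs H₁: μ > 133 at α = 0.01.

z = 3.428. Critical value: 2.33. Reject H₀.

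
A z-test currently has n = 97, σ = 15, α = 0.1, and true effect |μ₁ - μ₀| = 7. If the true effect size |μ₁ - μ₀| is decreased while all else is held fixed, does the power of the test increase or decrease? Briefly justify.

Power decreases: a smaller true effect decreases the non-centrality λ = |μ₁ - μ₀|/(σ/√n).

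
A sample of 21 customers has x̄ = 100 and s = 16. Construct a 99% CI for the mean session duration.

CI = x̄ ± t*(s/√n) = 100 ± 2.845(16/√21) = (90.07, 109.93)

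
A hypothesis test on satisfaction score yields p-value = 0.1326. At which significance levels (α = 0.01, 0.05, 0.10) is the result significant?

p = 0.1326. Not significant at any of the given levels.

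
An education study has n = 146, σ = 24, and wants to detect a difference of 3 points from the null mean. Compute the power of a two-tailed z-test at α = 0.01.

SE = σ/√n = 24/√146 = 1.986. Non-centrality λ = d/SE = 3/1.986 = 1.51. Power ≈ Φ(λ - z_{α/2}) = Φ(1.51 - 2.576) = Φ(-1.066) = 0.143.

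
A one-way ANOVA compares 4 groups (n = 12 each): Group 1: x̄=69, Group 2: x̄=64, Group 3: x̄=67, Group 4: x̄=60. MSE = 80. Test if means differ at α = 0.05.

Grand mean = 65.0. SS_between = 552.0, MS_between = 184.0. F = 2.3, F_crit ≈ 2.816. Fail to reject H₀.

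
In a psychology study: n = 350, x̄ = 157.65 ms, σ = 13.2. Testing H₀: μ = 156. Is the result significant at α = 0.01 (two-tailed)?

z = (157.65 - 156)/(13.2/√350) = 2.339. Since |z| ≤ 2.576, not significant at α = 0.01.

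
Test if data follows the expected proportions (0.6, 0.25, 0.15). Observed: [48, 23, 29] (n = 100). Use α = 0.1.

Expected: [60.0, 25.0, 15.0]. χ² = 15.627. df = 2, critical = 4.605. Reject H₀.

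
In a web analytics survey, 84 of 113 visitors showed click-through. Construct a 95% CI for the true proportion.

p̂ = 0.743. CI = p̂ ± z*√(p̂(1-p̂)/n) = (0.663, 0.824)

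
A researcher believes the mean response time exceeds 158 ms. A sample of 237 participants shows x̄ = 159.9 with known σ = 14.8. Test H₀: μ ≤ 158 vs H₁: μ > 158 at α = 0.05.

z = 1.976. Critical value: 1.645. Reject H₀.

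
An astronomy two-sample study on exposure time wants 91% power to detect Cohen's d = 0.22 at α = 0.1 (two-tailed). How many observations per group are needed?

z_{α/2} = 1.645, z_β = Φ⁻¹(0.91) = 1.341. For small effect (d = 0.22): n per group = 2(z_{α/2} + z_β)²/d² = 2(1.645 + 1.341)²/0.22² = 368.4 → 369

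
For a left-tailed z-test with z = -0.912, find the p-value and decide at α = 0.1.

p = P(Z < -0.912) = Φ(-0.912) ≈ 0.1809. Since p ≥ 0.1, fail to reject H₀ (not significant) at α = 0.1.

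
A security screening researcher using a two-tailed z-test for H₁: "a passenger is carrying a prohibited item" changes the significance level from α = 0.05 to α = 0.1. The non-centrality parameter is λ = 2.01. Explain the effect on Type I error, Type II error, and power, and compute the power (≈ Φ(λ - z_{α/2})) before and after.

Increasing α from 0.05 to 0.1:
• Type I error rate increases (α is the Type I rate by definition).
• Critical value moves from z_{α/2} = 1.96 to 1.645, so power = Φ(λ - z_{α/2}) goes from Φ(2.01 - 1.96) = 0.52 to Φ(2.01 - 1.645) = 0.642.
• Type II error rate β = 1 - power therefore decreases (0.48 → 0.358).
Appropriate when false negatives are costly — here, letting a prohibited item through — security breach.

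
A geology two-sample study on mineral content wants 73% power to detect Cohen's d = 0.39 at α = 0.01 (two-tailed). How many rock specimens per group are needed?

z_{α/2} = 2.576, z_β = Φ⁻¹(0.73) = 0.613. For small effect (d = 0.39): n per group = 2(z_{α/2} + z_β)²/d² = 2(2.576 + 0.613)²/0.39² = 133.7 → 134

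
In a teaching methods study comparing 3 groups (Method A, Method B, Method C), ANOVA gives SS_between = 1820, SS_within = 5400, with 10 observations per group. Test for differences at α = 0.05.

df_between = 2, df_within = 27. F = MS_between/MS_within = 910.0/200.0 = 4.55. F_crit ≈ 3.354. Reject H₀. At least one mean differs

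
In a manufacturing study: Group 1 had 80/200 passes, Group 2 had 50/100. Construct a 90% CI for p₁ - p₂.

p̂₁ = 0.4, p̂₂ = 0.5. Difference = -0.1. CI = (-0.2, 0.0)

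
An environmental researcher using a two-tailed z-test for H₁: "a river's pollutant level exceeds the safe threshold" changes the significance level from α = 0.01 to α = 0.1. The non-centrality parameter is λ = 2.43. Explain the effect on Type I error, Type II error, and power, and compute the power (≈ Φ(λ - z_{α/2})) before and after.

Increasing α from 0.01 to 0.1:
• Type I error rate increases (α is the Type I rate by definition).
• Critical value moves from z_{α/2} = 2.576 to 1.645, so power = Φ(λ - z_{α/2}) goes from Φ(2.43 - 2.576) = 0.442 to Φ(2.43 - 1.645) = 0.784.
• Type II error rate β = 1 - power therefore decreases (0.558 → 0.216).
Appropriate when false negatives are costly — here, allowing unsafe pollution to continue.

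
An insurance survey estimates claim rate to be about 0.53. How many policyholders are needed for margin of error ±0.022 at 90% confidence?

n = z²p(1-p)/E² = 1.645²×0.53×0.47/0.022² = 1392.7 → n = 1393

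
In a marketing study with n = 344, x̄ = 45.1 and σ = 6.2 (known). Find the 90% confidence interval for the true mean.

CI = x̄ ± z*(σ/√n) = 45.1 ± 1.645(6.2/√344) = 45.1 ± 0.55 = (44.55, 45.65)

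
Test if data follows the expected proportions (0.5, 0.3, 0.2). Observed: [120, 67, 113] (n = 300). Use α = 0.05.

Expected: [150.0, 90.0, 60.0]. χ² = 58.694. df = 2, critical = 5.991. Reject H₀.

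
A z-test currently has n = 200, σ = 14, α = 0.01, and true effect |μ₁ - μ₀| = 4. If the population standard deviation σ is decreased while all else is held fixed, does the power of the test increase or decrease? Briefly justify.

Power increases: a smaller σ shrinks the standard error σ/√n, moving the sampling distribution under H₁ further from the critical value.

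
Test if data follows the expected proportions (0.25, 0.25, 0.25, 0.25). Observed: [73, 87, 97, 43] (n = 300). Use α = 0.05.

Expected: [75.0, 75.0, 75.0, 75.0]. χ² = 22.08. df = 3, critical = 7.815. Reject H₀.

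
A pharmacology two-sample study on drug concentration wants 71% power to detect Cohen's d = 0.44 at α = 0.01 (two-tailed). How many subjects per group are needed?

z_{α/2} = 2.576, z_β = Φ⁻¹(0.71) = 0.553. For small effect (d = 0.44): n per group = 2(z_{α/2} + z_β)²/d² = 2(2.576 + 0.553)²/0.44² = 101.1 → 102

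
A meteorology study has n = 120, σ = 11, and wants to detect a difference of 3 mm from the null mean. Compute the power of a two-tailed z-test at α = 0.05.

SE = σ/√n = 11/√120 = 1.004. Non-centrality λ = d/SE = 3/1.004 = 2.988. Power ≈ Φ(λ - z_{α/2}) = Φ(2.988 - 1.96) = Φ(1.028) = 0.848.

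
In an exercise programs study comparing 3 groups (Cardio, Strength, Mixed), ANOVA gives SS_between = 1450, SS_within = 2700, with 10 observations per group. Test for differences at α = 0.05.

df_between = 2, df_within = 27. F = MS_between/MS_within = 725.0/100.0 = 7.25. F_crit ≈ 3.354. Reject H₀. At least one mean differs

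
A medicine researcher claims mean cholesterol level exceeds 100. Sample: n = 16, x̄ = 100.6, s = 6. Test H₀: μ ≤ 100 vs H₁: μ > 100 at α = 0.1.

t = (100.6 - 100)/(6/√16) = 0.4, df = 15. Critical t = 1.341. Fail to reject H₀.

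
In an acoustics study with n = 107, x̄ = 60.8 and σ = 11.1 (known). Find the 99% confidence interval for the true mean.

CI = x̄ ± z*(σ/√n) = 60.8 ± 2.576(11.1/√107) = 60.8 ± 2.76 = (58.04, 63.56)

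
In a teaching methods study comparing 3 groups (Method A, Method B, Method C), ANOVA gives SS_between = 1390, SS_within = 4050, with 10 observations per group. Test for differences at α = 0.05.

df_between = 2, df_within = 27. F = MS_between/MS_within = 695.0/150.0 = 4.633. F_crit ≈ 3.354. Reject H₀. At least one mean differs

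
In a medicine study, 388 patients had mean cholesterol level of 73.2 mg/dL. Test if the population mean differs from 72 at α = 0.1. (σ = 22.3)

z = (x̄ - μ₀)/(σ/√n) = (73.2 - 72)/(22.3/√388) = 1.06. Critical value: ±1.645. Since |1.06| ≤ 1.645, Fail to reject H₀.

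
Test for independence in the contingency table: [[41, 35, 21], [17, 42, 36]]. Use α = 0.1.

χ² = 14.496. df = 2, critical = 4.605. Reject H₀. Variables are dependent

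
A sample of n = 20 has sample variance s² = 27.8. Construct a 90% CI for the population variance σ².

df = 19. χ²_{0.05} = 30.144, χ²_{0.95} = 10.117. CI for σ² = ((n-1)s²/χ²_{α/2}, (n-1)s²/χ²_{1-α/2}) = (19·27.8/30.144, 19·27.8/10.117) = (17.52, 52.21)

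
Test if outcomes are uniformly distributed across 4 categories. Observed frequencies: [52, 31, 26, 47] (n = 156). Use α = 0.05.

Expected = 39 each. χ² = Σ(O-E)²/E = 11.949. df = 3, critical value = 7.815. Reject H₀.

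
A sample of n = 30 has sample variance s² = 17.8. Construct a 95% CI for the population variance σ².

df = 29. χ²_{0.025} = 45.722, χ²_{0.975} = 16.047. CI for σ² = ((n-1)s²/χ²_{α/2}, (n-1)s²/χ²_{1-α/2}) = (29·17.8/45.722, 29·17.8/16.047) = (11.29, 32.17)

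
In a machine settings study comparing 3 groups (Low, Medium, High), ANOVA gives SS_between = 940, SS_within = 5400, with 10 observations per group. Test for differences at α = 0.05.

df_between = 2, df_within = 27. F = MS_between/MS_within = 470.0/200.0 = 2.35. F_crit ≈ 3.354. Fail to reject H₀.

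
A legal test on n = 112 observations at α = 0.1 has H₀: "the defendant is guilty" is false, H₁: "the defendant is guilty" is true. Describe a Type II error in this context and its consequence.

Type II error: failing to reject H₀ when it is false — concluding that the defendant is guilty is not supported when in fact it is. Consequence: acquitting a guilty person.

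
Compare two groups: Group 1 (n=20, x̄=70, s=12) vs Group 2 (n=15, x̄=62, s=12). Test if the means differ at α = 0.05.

Pooled sp = 12.0. t = 1.952, df = 33. Critical t = ±2.035. Fail to reject H₀.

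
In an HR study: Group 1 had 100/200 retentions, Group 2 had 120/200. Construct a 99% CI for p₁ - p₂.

p̂₁ = 0.5, p̂₂ = 0.6. Difference = -0.1. CI = (-0.228, 0.028)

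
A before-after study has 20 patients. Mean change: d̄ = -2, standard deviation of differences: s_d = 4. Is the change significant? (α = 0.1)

t = d̄/(s_d/√n) = -2/(4/√20) = -2.236. df = 19, critical t = ±1.729. Reject H₀.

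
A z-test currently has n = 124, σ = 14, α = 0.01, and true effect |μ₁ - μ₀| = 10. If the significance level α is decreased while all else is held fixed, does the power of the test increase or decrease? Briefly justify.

Power decreases: a smaller α raises the critical value, so less of the H₁ sampling distribution falls in the rejection region.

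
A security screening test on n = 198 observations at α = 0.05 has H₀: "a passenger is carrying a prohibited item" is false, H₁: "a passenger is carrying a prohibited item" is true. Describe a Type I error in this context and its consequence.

Type I error: rejecting H₀ when it is true — concluding that a passenger is carrying a prohibited item when in fact it is not. Consequence: detaining an innocent passenger — delay and inconvenience.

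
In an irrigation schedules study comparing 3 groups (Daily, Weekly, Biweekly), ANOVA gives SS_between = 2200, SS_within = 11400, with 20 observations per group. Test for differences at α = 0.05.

df_between = 2, df_within = 57. F = MS_between/MS_within = 1100.0/200.0 = 5.5. F_crit ≈ 3.159. Reject H₀. At least one mean differs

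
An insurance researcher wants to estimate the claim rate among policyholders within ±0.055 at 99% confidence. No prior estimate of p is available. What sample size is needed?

Conservative approach: use p = 0.5 (maximizes p(1-p) = 0.25). n = z²(0.25)/E² = 2.576²×0.25/0.055² = 548.4 → n = 549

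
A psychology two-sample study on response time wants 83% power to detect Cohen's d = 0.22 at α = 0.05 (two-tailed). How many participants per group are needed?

z_{α/2} = 1.96, z_β = Φ⁻¹(0.83) = 0.954. For small effect (d = 0.22): n per group = 2(z_{α/2} + z_β)²/d² = 2(1.96 + 0.954)²/0.22² = 350.9 → 351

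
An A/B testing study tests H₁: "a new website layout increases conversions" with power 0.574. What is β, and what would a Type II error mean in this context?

β = 1 - power = 1 - 0.574 = 0.426. A Type II error is failing to reject H₀ when H₀ is false (false negative) — here, failing to conclude that a new website layout increases conversions when in fact it is true. Consequence: discarding a layout that would have improved conversions — lost revenue.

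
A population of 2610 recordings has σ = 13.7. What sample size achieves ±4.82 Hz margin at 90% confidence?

Without FPC: n₀ = (1.645×13.7/4.82)² = 21.861. With FPC: n = n₀N/(n₀+N-1) = 21.7 → n = 22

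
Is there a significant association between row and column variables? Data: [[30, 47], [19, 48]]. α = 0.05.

χ² = 1.794. df = 1, critical = 3.841. Fail to reject H₀. No evidence of dependence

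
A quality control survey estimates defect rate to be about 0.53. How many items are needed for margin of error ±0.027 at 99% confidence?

n = z²p(1-p)/E² = 2.576²×0.53×0.47/0.027² = 2267.5 → n = 2268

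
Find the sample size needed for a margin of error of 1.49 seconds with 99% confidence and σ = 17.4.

n = (z*σ/E)² = (2.576×17.4/1.49)² = 904.9 → n = 905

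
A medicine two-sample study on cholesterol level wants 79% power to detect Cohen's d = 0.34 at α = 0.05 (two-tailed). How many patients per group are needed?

z_{α/2} = 1.96, z_β = Φ⁻¹(0.79) = 0.806. For small effect (d = 0.34): n per group = 2(z_{α/2} + z_β)²/d² = 2(1.96 + 0.806)²/0.34² = 132.4 → 133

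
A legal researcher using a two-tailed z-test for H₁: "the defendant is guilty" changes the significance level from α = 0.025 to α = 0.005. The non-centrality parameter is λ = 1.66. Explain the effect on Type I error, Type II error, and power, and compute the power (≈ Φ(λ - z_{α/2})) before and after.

Decreasing α from 0.025 to 0.005:
• Type I error rate decreases (α is the Type I rate by definition).
• Critical value moves from z_{α/2} = 2.241 to 2.807, so power = Φ(λ - z_{α/2}) goes from Φ(1.66 - 2.241) = 0.281 to Φ(1.66 - 2.807) = 0.126.
• Type II error rate β = 1 - power therefore increases (0.719 → 0.874).
Appropriate when false positives are costly — here, convicting an innocent person.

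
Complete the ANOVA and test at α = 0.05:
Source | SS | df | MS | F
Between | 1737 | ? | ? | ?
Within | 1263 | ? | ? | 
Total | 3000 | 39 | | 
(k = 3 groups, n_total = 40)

df_between = 2, df_within = 37. MS_between = 868.5, MS_within = 34.14. F = 25.443, F_crit ≈ 3.252. Reject H₀.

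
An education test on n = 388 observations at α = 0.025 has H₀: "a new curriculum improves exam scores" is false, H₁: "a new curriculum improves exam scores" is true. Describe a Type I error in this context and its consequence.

Type I error: rejecting H₀ when it is true — concluding that a new curriculum improves exam scores when in fact it is not. Consequence: adopting a curriculum that gives no real benefit — disruption for nothing.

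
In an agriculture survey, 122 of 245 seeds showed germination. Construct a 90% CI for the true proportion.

p̂ = 0.498. CI = p̂ ± z*√(p̂(1-p̂)/n) = (0.445, 0.551)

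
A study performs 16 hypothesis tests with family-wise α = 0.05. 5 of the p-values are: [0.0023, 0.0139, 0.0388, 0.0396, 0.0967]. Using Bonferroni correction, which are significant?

Bonferroni α = 0.05/16 = 0.00313. Significant p-values: [0.0023]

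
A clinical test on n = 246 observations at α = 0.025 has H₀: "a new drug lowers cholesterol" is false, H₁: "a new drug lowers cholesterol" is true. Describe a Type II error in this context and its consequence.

Type II error: failing to reject H₀ when it is false — concluding that a new drug lowers cholesterol is not supported when in fact it is. Consequence: shelving an effective drug — patients miss out on a treatment that would have helped.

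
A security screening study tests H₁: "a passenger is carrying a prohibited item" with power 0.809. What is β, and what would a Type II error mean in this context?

β = 1 - power = 1 - 0.809 = 0.191. A Type II error is failing to reject H₀ when H₀ is false (false negative) — here, failing to conclude that a passenger is carrying a prohibited item when in fact it is true. Consequence: letting a prohibited item through — security breach.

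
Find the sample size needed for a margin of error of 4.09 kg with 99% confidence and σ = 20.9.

n = (z*σ/E)² = (2.576×20.9/4.09)² = 173.3 → n = 174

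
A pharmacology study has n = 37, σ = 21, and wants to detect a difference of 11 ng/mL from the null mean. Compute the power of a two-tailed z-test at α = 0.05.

SE = σ/√n = 21/√37 = 3.452. Non-centrality λ = d/SE = 11/3.452 = 3.186. Power ≈ Φ(λ - z_{α/2}) = Φ(3.186 - 1.96) = Φ(1.226) = 0.89.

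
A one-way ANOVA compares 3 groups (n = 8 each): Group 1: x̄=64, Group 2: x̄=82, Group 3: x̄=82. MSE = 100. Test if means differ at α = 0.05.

Grand mean = 76.0. SS_between = 1728.0, MS_between = 864.0. F = 8.64, F_crit ≈ 3.467. Reject H₀.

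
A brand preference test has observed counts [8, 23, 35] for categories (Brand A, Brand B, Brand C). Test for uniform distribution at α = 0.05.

Expected = 22 each. χ² = Σ(O-E)²/E = 16.636. df = 2, critical value = 5.991. Reject H₀.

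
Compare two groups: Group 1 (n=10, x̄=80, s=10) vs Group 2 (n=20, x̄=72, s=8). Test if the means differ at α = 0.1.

Pooled sp = 8.69. t = 2.376, df = 28. Critical t = ±1.701. Reject H₀.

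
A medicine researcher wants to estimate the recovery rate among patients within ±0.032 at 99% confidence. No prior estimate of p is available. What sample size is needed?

Conservative approach: use p = 0.5 (maximizes p(1-p) = 0.25). n = z²(0.25)/E² = 2.576²×0.25/0.032² = 1620.1 → n = 1621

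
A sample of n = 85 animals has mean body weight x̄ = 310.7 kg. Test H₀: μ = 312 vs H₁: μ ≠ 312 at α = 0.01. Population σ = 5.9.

z = (x̄ - μ₀)/(σ/√n) = (310.7 - 312)/(5.9/√85) = -2.031. Critical value: ±2.576. Since |-2.031| ≤ 2.576, Fail to reject H₀.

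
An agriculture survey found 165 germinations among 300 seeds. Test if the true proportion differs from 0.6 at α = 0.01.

p̂ = 0.55, p₀ = 0.6. z = (p̂ - p₀)/√(p₀(1-p₀)/n) = -1.768. Critical: ±2.576. Fail to reject H₀.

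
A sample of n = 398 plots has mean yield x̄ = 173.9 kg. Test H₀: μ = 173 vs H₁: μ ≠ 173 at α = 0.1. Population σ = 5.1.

z = (x̄ - μ₀)/(σ/√n) = (173.9 - 173)/(5.1/√398) = 3.521. Critical value: ±1.645. Since |3.521| > 1.645, Reject H₀.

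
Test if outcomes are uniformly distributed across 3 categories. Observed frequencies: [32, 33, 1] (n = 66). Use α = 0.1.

Expected = 22 each. χ² = Σ(O-E)²/E = 30.091. df = 2, critical value = 4.605. Reject H₀.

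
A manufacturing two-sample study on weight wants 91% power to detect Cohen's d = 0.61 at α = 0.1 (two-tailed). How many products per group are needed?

z_{α/2} = 1.645, z_β = Φ⁻¹(0.91) = 1.341. For medium effect (d = 0.61): n per group = 2(z_{α/2} + z_β)²/d² = 2(1.645 + 1.341)²/0.61² = 47.9 → 48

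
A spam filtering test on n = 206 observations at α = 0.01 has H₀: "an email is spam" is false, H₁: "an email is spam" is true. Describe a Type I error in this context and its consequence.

Type I error: rejecting H₀ when it is true — concluding that an email is spam when in fact it is not. Consequence: a legitimate email is sent to the spam folder and the user misses it.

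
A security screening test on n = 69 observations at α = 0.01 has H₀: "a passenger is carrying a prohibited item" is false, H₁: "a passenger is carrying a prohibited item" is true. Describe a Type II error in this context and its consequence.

Type II error: failing to reject H₀ when it is false — concluding that a passenger is carrying a prohibited item is not supported when in fact it is. Consequence: letting a prohibited item through — security breach.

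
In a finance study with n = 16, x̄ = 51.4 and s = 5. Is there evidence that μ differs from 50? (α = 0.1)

t = (x̄ - μ₀)/(s/√n) = (51.4 - 50)/(5/√16) = 1.12. df = 15, critical t = ±1.753. Fail to reject H₀.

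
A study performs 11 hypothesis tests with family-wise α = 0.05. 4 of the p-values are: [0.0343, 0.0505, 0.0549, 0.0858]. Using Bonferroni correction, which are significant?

Bonferroni α = 0.05/11 = 0.00455. None of the given p-values are significant.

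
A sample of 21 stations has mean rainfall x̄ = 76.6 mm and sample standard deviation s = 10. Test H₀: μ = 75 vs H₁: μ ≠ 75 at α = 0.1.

t = (x̄ - μ₀)/(s/√n) = (76.6 - 75)/(10/√21) = 0.733. df = 20, critical t = ±1.725. Fail to reject H₀.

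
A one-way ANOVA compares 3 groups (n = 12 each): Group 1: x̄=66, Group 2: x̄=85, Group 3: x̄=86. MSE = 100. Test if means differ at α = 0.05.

Grand mean = 79.0. SS_between = 3048.0, MS_between = 1524.0. F = 15.24, F_crit ≈ 3.285. Reject H₀.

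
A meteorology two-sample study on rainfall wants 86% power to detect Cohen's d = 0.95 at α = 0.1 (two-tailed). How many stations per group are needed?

z_{α/2} = 1.645, z_β = Φ⁻¹(0.86) = 1.08. For large effect (d = 0.95): n per group = 2(z_{α/2} + z_β)²/d² = 2(1.645 + 1.08)²/0.95² = 16.5 → 17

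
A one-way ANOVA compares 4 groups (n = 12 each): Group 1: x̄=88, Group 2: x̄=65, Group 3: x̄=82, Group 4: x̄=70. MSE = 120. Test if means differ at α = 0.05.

Grand mean = 76.25. SS_between = 4041.0, MS_between = 1347.0. F = 11.225, F_crit ≈ 2.816. Reject H₀.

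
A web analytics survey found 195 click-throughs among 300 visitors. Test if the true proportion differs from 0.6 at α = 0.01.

p̂ = 0.65, p₀ = 0.6. z = (p̂ - p₀)/√(p₀(1-p₀)/n) = 1.768. Critical: ±2.576. Fail to reject H₀.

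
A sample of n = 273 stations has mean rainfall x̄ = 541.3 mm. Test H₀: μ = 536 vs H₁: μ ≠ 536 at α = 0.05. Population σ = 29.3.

z = (x̄ - μ₀)/(σ/√n) = (541.3 - 536)/(29.3/√273) = 2.989. Critical value: ±1.96. Since |2.989| > 1.96, Reject H₀.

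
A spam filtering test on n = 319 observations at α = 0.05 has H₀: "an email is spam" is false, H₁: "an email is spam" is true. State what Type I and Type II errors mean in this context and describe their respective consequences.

Type I (false positive): concluding that an email is spam when it is not — a legitimate email is sent to the spam folder and the user misses it. Type II (false negative): failing to conclude that an email is spam when it is — a spam email lands in the inbox. Which is costlier depends on domain priorities and is a judgement call rather than a statistical fact.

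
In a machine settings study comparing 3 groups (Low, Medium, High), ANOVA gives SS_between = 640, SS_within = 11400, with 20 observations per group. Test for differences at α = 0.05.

df_between = 2, df_within = 57. F = MS_between/MS_within = 320.0/200.0 = 1.6. F_crit ≈ 3.159. Fail to reject H₀.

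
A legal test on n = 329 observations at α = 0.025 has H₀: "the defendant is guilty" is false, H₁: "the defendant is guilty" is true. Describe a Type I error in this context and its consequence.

Type I error: rejecting H₀ when it is true — concluding that the defendant is guilty when in fact it is not. Consequence: convicting an innocent person.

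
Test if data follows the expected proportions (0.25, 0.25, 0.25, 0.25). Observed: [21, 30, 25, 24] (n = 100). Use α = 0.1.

Expected: [25.0, 25.0, 25.0, 25.0]. χ² = 1.68. df = 3, critical = 6.251. Fail to reject H₀.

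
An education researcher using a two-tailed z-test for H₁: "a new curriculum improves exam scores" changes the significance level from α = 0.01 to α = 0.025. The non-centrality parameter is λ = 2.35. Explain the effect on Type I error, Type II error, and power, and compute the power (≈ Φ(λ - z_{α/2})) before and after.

Increasing α from 0.01 to 0.025:
• Type I error rate increases (α is the Type I rate by definition).
• Critical value moves from z_{α/2} = 2.576 to 2.241, so power = Φ(λ - z_{α/2}) goes from Φ(2.35 - 2.576) = 0.411 to Φ(2.35 - 2.241) = 0.543.
• Type II error rate β = 1 - power therefore decreases (0.589 → 0.457).
Appropriate when false negatives are costly — here, keeping the old curriculum when the new one would have helped students.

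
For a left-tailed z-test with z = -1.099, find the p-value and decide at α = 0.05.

p = P(Z < -1.099) = Φ(-1.099) ≈ 0.1359. Since p ≥ 0.05, fail to reject H₀ (not significant) at α = 0.05.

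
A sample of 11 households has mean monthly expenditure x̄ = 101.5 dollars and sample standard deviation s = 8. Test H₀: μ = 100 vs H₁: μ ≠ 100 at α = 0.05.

t = (x̄ - μ₀)/(s/√n) = (101.5 - 100)/(8/√11) = 0.622. df = 10, critical t = ±2.228. Fail to reject H₀.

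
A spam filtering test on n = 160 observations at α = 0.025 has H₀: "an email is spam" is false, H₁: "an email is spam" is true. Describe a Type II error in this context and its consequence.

Type II error: failing to reject H₀ when it is false — concluding that an email is spam is not supported when in fact it is. Consequence: a spam email lands in the inbox.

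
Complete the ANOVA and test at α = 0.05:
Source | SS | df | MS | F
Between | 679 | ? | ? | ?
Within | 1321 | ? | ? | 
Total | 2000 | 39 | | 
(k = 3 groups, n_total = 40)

df_between = 2, df_within = 37. MS_between = 339.5, MS_within = 35.7. F = 9.509, F_crit ≈ 3.252. Reject H₀.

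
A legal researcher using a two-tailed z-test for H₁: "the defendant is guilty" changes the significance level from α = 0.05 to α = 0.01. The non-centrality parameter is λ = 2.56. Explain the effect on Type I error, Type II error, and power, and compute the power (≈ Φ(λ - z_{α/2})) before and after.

Decreasing α from 0.05 to 0.01:
• Type I error rate decreases (α is the Type I rate by definition).
• Critical value moves from z_{α/2} = 1.96 to 2.576, so power = Φ(λ - z_{α/2}) goes from Φ(2.56 - 1.96) = 0.726 to Φ(2.56 - 2.576) = 0.494.
• Type II error rate β = 1 - power therefore increases (0.274 → 0.506).
Appropriate when false positives are costly — here, convicting an innocent person.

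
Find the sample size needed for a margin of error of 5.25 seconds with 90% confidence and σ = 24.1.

n = (z*σ/E)² = (1.645×24.1/5.25)² = 57.02 → n = 58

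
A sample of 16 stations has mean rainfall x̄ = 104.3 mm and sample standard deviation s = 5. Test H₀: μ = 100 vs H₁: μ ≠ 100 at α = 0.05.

t = (x̄ - μ₀)/(s/√n) = (104.3 - 100)/(5/√16) = 3.44. df = 15, critical t = ±2.131. Reject H₀.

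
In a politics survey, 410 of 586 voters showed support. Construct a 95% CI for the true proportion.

p̂ = 0.7. CI = p̂ ± z*√(p̂(1-p̂)/n) = (0.663, 0.737)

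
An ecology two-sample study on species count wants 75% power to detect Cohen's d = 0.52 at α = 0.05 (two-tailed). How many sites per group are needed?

z_{α/2} = 1.96, z_β = Φ⁻¹(0.75) = 0.674. For medium effect (d = 0.52): n per group = 2(z_{α/2} + z_β)²/d² = 2(1.96 + 0.674)²/0.52² = 51.3 → 52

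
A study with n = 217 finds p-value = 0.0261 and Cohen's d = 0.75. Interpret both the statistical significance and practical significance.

Statistically significant (p = 0.0261 < 0.05). Cohen's d = 0.75 indicates a medium effect size. Both statistical and practical significance should be considered.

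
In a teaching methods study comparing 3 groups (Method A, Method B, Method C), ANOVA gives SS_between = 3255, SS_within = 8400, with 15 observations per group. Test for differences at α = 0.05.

df_between = 2, df_within = 42. F = MS_between/MS_within = 1627.5/200.0 = 8.137. F_crit ≈ 3.22. Reject H₀. At least one mean differs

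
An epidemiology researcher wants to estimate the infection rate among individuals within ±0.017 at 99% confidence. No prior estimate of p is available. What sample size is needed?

Conservative approach: use p = 0.5 (maximizes p(1-p) = 0.25). n = z²(0.25)/E² = 2.576²×0.25/0.017² = 5740.3 → n = 5741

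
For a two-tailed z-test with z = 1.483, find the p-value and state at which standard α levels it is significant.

p = 2·P(Z > |1.483|) = 2·(1 - Φ(1.483)) ≈ 0.1381. Not significant at any standard level.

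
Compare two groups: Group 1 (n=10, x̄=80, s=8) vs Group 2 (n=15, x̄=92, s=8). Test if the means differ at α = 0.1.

Pooled sp = 8.0. t = -3.674, df = 23. Critical t = ±1.714. Reject H₀.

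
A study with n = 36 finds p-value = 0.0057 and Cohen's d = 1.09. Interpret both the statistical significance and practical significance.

Statistically significant (p = 0.0057 < 0.05). Cohen's d = 1.09 indicates a large effect size. Both statistical and practical significance should be considered.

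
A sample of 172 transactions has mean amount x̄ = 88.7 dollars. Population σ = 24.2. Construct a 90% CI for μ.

CI = x̄ ± z*(σ/√n) = 88.7 ± 1.645(24.2/√172) = 88.7 ± 3.04 = (85.66, 91.74)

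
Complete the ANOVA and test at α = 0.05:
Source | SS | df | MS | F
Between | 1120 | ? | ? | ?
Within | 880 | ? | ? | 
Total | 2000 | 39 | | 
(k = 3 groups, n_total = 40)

df_between = 2, df_within = 37. MS_between = 560.0, MS_within = 23.78. F = 23.545, F_crit ≈ 3.252. Reject H₀.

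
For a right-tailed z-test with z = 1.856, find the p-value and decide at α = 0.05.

p = P(Z > 1.856) = 1 - Φ(1.856) ≈ 0.0317. Since p < 0.05, reject H₀ (significant) at α = 0.05.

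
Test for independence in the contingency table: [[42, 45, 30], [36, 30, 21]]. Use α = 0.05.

χ² = 0.652. df = 2, critical = 5.991. Fail to reject H₀. No evidence of dependence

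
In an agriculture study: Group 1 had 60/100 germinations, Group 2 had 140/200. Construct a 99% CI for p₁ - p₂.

p̂₁ = 0.6, p̂₂ = 0.7. Difference = -0.1. CI = (-0.251, 0.051)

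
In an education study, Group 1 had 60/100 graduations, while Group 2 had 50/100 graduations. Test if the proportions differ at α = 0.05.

p̂₁ = 0.6, p̂₂ = 0.5, pooled p̂ = 0.55. z = 1.421. Critical: ±1.96. Fail to reject H₀.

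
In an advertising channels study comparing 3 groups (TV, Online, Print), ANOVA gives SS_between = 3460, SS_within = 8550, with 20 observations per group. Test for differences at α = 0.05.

df_between = 2, df_within = 57. F = MS_between/MS_within = 1730.0/150.0 = 11.533. F_crit ≈ 3.159. Reject H₀. At least one mean differs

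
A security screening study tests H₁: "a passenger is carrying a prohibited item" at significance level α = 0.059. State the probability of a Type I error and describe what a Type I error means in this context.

P(Type I error) = α = 0.059. A Type I error is rejecting H₀ when H₀ is actually true (false positive) — here, concluding that a passenger is carrying a prohibited item when in fact this is not the case. Consequence: detaining an innocent passenger — delay and inconvenience.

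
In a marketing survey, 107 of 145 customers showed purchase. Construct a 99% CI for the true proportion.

p̂ = 0.738. CI = p̂ ± z*√(p̂(1-p̂)/n) = (0.644, 0.832)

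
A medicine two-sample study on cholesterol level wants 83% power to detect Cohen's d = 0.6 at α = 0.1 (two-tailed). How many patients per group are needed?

z_{α/2} = 1.645, z_β = Φ⁻¹(0.83) = 0.954. For medium effect (d = 0.6): n per group = 2(z_{α/2} + z_β)²/d² = 2(1.645 + 0.954)²/0.6² = 37.5 → 38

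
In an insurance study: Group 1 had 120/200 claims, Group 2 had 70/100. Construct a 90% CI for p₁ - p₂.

p̂₁ = 0.6, p̂₂ = 0.7. Difference = -0.1. CI = (-0.194, -0.006)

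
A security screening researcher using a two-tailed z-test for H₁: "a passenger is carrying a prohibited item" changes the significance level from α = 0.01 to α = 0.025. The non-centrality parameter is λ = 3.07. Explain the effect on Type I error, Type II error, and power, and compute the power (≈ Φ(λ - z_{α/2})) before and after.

Increasing α from 0.01 to 0.025:
• Type I error rate increases (α is the Type I rate by definition).
• Critical value moves from z_{α/2} = 2.576 to 2.241, so power = Φ(λ - z_{α/2}) goes from Φ(3.07 - 2.576) = 0.689 to Φ(3.07 - 2.241) = 0.796.
• Type II error rate β = 1 - power therefore decreases (0.311 → 0.204).
Appropriate when false negatives are costly — here, letting a prohibited item through — security breach.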